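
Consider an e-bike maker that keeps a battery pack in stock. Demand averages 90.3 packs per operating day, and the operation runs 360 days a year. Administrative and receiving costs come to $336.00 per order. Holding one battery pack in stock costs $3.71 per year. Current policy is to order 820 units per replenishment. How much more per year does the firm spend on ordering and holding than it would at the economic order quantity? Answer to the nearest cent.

Extra cost ≈ $5,838.88 per year

Annual demand D = 90.3 × 360 = 32,508.
EOQ = √(2DS/H) = √(2 × 32,508 × 336 / 3.71) ≈ 2426.57.
Cost at Q* = (D/Q*)S + (Q*/2)H = √(2DSH) ≈ $9,002.57.
Cost at Q = 820: (32,508/820)×336 + (820/2)×3.71 = $13,320.35 + $1,521.10 = $14,841.45.
Excess = $14,841.45 − $9,002.57 = $5,838.88.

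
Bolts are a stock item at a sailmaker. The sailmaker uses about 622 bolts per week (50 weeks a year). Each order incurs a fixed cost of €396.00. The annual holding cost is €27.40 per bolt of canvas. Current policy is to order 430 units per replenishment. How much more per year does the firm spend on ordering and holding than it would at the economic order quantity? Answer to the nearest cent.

Extra cost ≈ €8,553.19 per year

Annual demand D = 622 × 50 = 31,100.
EOQ = √(2DS/H) = √(2 × 31,100 × 396 / 27.4) ≈ 948.13.
Cost at Q* = (D/Q*)S + (Q*/2)H = √(2DSH) ≈ €25,978.74.
Cost at Q = 430: (31,100/430)×396 + (430/2)×27.4 = €28,640.93 + €5,891.00 = €34,531.93.
Excess = €34,531.93 − €25,978.74 = €8,553.19.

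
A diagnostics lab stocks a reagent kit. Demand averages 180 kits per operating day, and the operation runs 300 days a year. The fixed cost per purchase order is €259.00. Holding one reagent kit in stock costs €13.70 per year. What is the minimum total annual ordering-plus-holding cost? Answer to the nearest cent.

Annual demand D = 180 × 300 = 54,000.
Q* = √(2DS/H) = √(2 × 54,000 × 259 / 13.7) ≈ 1428.90.
At the optimum the two cost components are equal, so total cost = 2·(Q*/2)H = Q*·H.
Minimum total = √(2DSH) = √(2 × 54,000 × 259 × 13.7) ≈ 19575.914.

TC* ≈ €19,575.91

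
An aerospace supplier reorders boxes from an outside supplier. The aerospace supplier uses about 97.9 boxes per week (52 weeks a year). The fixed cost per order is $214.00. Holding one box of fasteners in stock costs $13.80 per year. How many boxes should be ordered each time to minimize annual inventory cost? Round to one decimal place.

Q* ≈ 397.4 boxes

Annual demand D = 97.9 × 52 = 5,090.8.
EOQ = √(2DS / H) = √(2 × 5,090.8 × 214 / 13.8).
= √(2,178,862.4 / 13.8) = √157,888.5797 ≈ 397.352.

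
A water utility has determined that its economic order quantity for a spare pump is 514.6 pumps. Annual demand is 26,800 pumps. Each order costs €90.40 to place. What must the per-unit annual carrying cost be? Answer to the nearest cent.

Squaring Q* = √(2DS/H) gives Q*² = 2DS/H.
From Q* = √(2DS/H): H = 2DS / Q*² = 2 × 26,800 × 90.4 / 514.6² = 18.2976.

H ≈ €18.30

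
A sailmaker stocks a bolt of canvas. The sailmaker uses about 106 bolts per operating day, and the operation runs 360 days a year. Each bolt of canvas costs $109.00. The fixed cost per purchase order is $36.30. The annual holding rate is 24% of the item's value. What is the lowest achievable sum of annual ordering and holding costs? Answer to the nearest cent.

Annual demand D = 106 × 360 = 38,160.
Holding cost H = 0.24 × $109.00 = $26.1600 per unit per year.
EOQ = √(2DS/H) = √(2 × 38,160 × 36.3 / 26.16) ≈ 325.43.
At the optimum the two cost components are equal, so total cost = 2·(Q*/2)H = Q*·H.
Minimum total = √(2DSH) = √(2 × 38,160 × 36.3 × 26.16) ≈ 8513.171.

TC* ≈ $8,513.17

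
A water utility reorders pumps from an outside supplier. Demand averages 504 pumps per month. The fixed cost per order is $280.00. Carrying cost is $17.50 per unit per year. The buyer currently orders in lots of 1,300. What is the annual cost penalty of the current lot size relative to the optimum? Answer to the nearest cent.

Annual demand D = 504 × 12 = 6,048.
EOQ = √(2DS/H) = √(2 × 6,048 × 280 / 17.5) ≈ 439.93.
Cost at Q* = (D/Q*)S + (Q*/2)H = √(2DSH) ≈ $7,698.73.
Cost at Q = 1,300: (6,048/1,300)×280 + (1,300/2)×17.5 = $1,302.65 + $11,375.00 = $12,677.65.
Excess = $12,677.65 − $7,698.73 = $4,978.92.

Extra cost ≈ $4,978.92 per year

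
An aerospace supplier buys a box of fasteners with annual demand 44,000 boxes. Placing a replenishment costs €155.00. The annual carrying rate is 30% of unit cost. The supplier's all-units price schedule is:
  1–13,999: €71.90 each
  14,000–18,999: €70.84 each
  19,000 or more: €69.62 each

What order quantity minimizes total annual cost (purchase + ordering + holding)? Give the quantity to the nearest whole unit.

Q* ≈ 795 boxes

Holding cost per unit per year at price C is H = 0.30·C.
Candidates are each tier's EOQ (if it falls in that tier) and each price-break quantity.
EOQ at €71.90 = 795.2 (feasible in tier 1): TC = 44,000×€71.90 + (44,000/795.2)×155 + (795.2/2)×0.30×€71.90 = €3,180,752.69.
EOQ at €70.84 = 801.1 < 14000, so use break Q=14000: TC = 44,000×€70.84 + (44,000/14000.0)×155 + (14000.0/2)×0.30×€70.84 = €3,266,211.14.
EOQ at €69.62 = 808.1 < 19000, so use break Q=19000: TC = 44,000×€69.62 + (44,000/19000.0)×155 + (19000.0/2)×0.30×€69.62 = €3,262,055.95.
Lowest total cost is €3,180,752.69 at Q = 795.2.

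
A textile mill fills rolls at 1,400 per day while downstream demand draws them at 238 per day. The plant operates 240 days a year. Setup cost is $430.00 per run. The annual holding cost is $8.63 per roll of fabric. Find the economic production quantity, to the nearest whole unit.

Q* ≈ 2,619 rolls

Annual demand D = 238 × 240 = 57,120.
Production build-up factor (1 − d/p) = 1 − 238/1,400 = 0.8300.
Q* = √(2DS / (H(1 − d/p))) = √(2 × 57,120 × 430 / (8.63 × 0.8300)).
= √(49,123,200 / 7.1629) ≈ 2618.779.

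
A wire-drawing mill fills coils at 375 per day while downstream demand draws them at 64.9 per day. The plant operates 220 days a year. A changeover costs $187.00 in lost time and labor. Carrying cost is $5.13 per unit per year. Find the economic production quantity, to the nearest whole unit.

Q* ≈ 1,122 coils

Annual demand D = 64.9 × 220 = 14,278.
Production build-up factor (1 − d/p) = 1 − 64.9/375 = 0.8269.
Q* = √(2DS / (H(1 − d/p))) = √(2 × 14,278 × 187 / (5.13 × 0.8269)).
= √(5,339,972 / 4.2422) ≈ 1121.955.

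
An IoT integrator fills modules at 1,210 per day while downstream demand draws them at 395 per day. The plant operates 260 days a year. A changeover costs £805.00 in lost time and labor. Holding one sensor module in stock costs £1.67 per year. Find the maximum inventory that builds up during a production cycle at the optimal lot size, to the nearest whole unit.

I_max ≈ 8,166 modules

Annual demand D = 395 × 260 = 102,700.
Production build-up factor (1 − d/p) = 1 − 395/1,210 = 0.6736.
Q* = √(2DS / (H(1 − d/p))) = √(2 × 102,700 × 805 / (1.67 × 0.6736)).
= √(165,347,000 / 1.1248) ≈ 12124.220.
Maximum inventory = Q*(1 − d/p) = 12124.220 × 0.6736 ≈ 8166.313.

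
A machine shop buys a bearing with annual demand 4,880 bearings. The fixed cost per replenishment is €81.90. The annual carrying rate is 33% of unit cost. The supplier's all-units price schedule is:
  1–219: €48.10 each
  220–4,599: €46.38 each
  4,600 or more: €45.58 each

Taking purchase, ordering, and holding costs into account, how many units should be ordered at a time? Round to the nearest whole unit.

Holding cost per unit per year at price C is H = 0.33·C.
For each price level, check whether its EOQ is feasible; otherwise the best quantity at that price is the breakpoint.
Tier 1 (€48.10): EOQ = 224.4 exceeds tier's upper bound 219, so this tier is dominated.
EOQ at €46.38 = 228.5 (feasible in tier 2): TC = 4,880×€46.38 + (4,880/228.5)×81.9 + (228.5/2)×0.33×€46.38 = €229,832.15.
EOQ at €45.58 = 230.5 < 4600, so use break Q=4600: TC = 4,880×€45.58 + (4,880/4600.0)×81.9 + (4600.0/2)×0.33×€45.58 = €257,112.51.
Lowest total cost is €229,832.15 at Q = 228.5.

Q* ≈ 229 bearings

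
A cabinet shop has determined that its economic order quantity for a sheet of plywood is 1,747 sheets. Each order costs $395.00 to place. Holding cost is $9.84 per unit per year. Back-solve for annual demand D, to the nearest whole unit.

D ≈ 38,015 sheets per year

Squaring Q* = √(2DS/H) gives Q*² = 2DS/H.
From Q* = √(2DS/H): D = Q*²H / (2S) = 1,747² × 9.84 / (2 × 395) = 38014.897.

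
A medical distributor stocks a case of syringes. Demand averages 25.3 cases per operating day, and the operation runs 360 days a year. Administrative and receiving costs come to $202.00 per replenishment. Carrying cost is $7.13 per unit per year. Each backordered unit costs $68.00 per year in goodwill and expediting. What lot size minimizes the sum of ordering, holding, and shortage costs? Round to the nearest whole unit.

Annual demand D = 25.3 × 360 = 9,108.
With planned backorders, Q* = √(2DS/H) · √((H+B)/B).
√(2DS/H) = √(2 × 9,108 × 202 / 7.13) = 718.385.
√((H+B)/B) = √((7.13+68)/68) = 1.0511.
Q* ≈ 755.109.

Q* ≈ 755 cases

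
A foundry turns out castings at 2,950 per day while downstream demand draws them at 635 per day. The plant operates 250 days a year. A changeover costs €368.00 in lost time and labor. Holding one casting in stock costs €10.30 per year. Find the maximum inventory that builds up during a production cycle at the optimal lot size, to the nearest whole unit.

Annual demand D = 635 × 250 = 158,750.
Production build-up factor (1 − d/p) = 1 − 635/2,950 = 0.7847.
Q* = √(2DS / (H(1 − d/p))) = √(2 × 158,750 × 368 / (10.3 × 0.7847)).
= √(116,840,000 / 8.0829) ≈ 3802.005.
Maximum inventory = Q*(1 − d/p) = 3802.005 × 0.7847 ≈ 2983.607.

I_max ≈ 2,984 castings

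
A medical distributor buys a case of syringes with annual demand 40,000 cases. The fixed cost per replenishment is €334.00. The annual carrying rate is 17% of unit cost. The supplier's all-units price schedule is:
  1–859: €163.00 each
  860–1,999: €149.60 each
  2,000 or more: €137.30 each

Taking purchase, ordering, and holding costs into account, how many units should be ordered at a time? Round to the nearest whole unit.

Q* ≈ 2,000 cases

Holding cost per unit per year at price C is H = 0.17·C.
Evaluate total cost at each tier's feasible EOQ or, if the EOQ is below the tier, at the tier's minimum quantity.
Tier 1 (€163.00): EOQ = 982.0 exceeds tier's upper bound 859, so this tier is dominated.
EOQ at €149.60 = 1025.0 (feasible in tier 2): TC = 40,000×€149.60 + (40,000/1025.0)×334 + (1025.0/2)×0.17×€149.60 = €6,010,068.05.
EOQ at €137.30 = 1069.9 < 2000, so use break Q=2000: TC = 40,000×€137.30 + (40,000/2000.0)×334 + (2000.0/2)×0.17×€137.30 = €5,522,021.00.
Lowest total cost is €5,522,021.00 at Q = 2000.0.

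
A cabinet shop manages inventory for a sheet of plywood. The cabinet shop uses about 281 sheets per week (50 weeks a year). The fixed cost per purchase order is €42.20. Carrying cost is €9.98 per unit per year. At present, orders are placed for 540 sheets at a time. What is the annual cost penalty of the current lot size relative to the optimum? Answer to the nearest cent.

Annual demand D = 281 × 50 = 14,050.
EOQ = √(2DS/H) = √(2 × 14,050 × 42.2 / 9.98) ≈ 344.70.
Cost at Q* = (D/Q*)S + (Q*/2)H = √(2DSH) ≈ €3,440.13.
Cost at Q = 540: (14,050/540)×42.2 + (540/2)×9.98 = €1,097.98 + €2,694.60 = €3,792.58.
Excess = €3,792.58 − €3,440.13 = €352.45.

Extra cost ≈ €352.45 per year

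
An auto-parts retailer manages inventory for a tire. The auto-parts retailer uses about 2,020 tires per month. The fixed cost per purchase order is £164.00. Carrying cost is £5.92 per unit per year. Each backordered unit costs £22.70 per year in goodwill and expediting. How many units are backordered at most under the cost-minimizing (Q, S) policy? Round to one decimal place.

Annual demand D = 2,020 × 12 = 24,240.
With planned backorders, Q* = √(2DS/H) · √((H+B)/B).
√(2DS/H) = √(2 × 24,240 × 164 / 5.92) = 1158.890.
√((H+B)/B) = √((5.92+22.7)/22.7) = 1.1229.
Q* ≈ 1301.261.
S* = Q* · H/(H+B) = 1301.261 × 5.92/28.62 ≈ 269.164.

S* ≈ 269.2 tires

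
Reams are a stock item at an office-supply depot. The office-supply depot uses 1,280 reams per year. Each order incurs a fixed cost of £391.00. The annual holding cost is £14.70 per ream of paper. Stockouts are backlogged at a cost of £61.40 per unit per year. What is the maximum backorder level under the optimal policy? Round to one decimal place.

S* ≈ 56.1 reams

With planned backorders, Q* = √(2DS/H) · √((H+B)/B).
√(2DS/H) = √(2 × 1,280 × 391 / 14.7) = 260.945.
√((H+B)/B) = √((14.7+61.4)/61.4) = 1.1133.
Q* ≈ 290.508.
S* = Q* · H/(H+B) = 290.508 × 14.7/76.1 ≈ 56.116.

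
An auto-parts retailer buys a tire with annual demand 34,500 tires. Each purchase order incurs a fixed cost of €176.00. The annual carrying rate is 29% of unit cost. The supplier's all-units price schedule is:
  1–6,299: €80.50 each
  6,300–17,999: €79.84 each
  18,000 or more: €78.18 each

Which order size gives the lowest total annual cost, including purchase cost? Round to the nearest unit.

Holding cost per unit per year at price C is H = 0.29·C.
Evaluate total cost at each tier's feasible EOQ or, if the EOQ is below the tier, at the tier's minimum quantity.
EOQ at €80.50 = 721.2 (feasible in tier 1): TC = 34,500×€80.50 + (34,500/721.2)×176 + (721.2/2)×0.29×€80.50 = €2,794,087.51.
EOQ at €79.84 = 724.2 < 6300, so use break Q=6300: TC = 34,500×€79.84 + (34,500/6300.0)×176 + (6300.0/2)×0.29×€79.84 = €2,828,377.65.
EOQ at €78.18 = 731.9 < 18000, so use break Q=18000: TC = 34,500×€78.18 + (34,500/18000.0)×176 + (18000.0/2)×0.29×€78.18 = €2,901,597.13.
Lowest total cost is €2,794,087.51 at Q = 721.2.

Q* ≈ 721 tires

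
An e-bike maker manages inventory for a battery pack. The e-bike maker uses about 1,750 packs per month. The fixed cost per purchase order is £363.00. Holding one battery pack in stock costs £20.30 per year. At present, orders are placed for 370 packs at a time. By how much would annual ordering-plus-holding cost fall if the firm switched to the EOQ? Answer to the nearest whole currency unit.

Extra cost ≈ £6,766 per year

Annual demand D = 1,750 × 12 = 21,000.
EOQ = √(2DS/H) = √(2 × 21,000 × 363 / 20.3) ≈ 866.62.
Cost at Q* = (D/Q*)S + (Q*/2)H = √(2DSH) ≈ £17,592.44.
Cost at Q = 370: (21,000/370)×363 + (370/2)×20.3 = £20,602.70 + £3,755.50 = £24,358.20.
Excess = £24,358.20 − £17,592.44 = £6,765.77.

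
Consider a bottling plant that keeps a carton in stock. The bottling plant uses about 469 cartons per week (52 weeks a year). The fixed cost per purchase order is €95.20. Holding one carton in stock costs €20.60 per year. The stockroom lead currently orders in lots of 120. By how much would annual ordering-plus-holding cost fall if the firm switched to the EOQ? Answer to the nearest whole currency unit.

Annual demand D = 469 × 52 = 24,388.
EOQ = √(2DS/H) = √(2 × 24,388 × 95.2 / 20.6) ≈ 474.78.
Cost at Q* = (D/Q*)S + (Q*/2)H = √(2DSH) ≈ €9,780.37.
Cost at Q = 120: (24,388/120)×95.2 + (120/2)×20.6 = €19,347.81 + €1,236.00 = €20,583.81.
Excess = €20,583.81 − €9,780.37 = €10,803.45.

Extra cost ≈ €10,803 per year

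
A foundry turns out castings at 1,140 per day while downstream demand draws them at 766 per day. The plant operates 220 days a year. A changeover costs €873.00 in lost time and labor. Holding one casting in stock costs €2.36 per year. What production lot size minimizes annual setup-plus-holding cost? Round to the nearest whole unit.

Q* ≈ 19,494 castings

Annual demand D = 766 × 220 = 168,520.
Production build-up factor (1 − d/p) = 1 − 766/1,140 = 0.3281.
Q* = √(2DS / (H(1 − d/p))) = √(2 × 168,520 × 873 / (2.36 × 0.3281)).
= √(294,235,920 / 0.7742) ≈ 19494.337.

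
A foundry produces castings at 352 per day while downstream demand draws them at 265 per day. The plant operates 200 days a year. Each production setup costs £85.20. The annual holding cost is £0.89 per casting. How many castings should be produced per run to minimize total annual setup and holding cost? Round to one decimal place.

Q* ≈ 6,407.5 castings

Annual demand D = 265 × 200 = 53,000.
Production build-up factor (1 − d/p) = 1 − 265/352 = 0.2472.
Q* = √(2DS / (H(1 − d/p))) = √(2 × 53,000 × 85.2 / (0.89 × 0.2472)).
= √(9,031,200 / 0.22) ≈ 6407.512.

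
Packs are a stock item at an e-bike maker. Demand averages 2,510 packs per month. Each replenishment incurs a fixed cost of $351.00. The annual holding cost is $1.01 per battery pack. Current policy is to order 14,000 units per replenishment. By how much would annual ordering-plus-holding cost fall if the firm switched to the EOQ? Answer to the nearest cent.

Extra cost ≈ $3,203.93 per year

Annual demand D = 2,510 × 12 = 30,120.
EOQ = √(2DS/H) = √(2 × 30,120 × 351 / 1.01) ≈ 4575.47.
Cost at Q* = (D/Q*)S + (Q*/2)H = √(2DSH) ≈ $4,621.22.
Cost at Q = 14,000: (30,120/14,000)×351 + (14,000/2)×1.01 = $755.15 + $7,070.00 = $7,825.15.
Excess = $7,825.15 − $4,621.22 = $3,203.93.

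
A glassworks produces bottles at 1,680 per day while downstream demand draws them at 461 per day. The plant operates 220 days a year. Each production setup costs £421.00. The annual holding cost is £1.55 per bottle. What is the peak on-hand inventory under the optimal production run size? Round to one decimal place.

Annual demand D = 461 × 220 = 101,420.
Production build-up factor (1 − d/p) = 1 − 461/1,680 = 0.7256.
Q* = √(2DS / (H(1 − d/p))) = √(2 × 101,420 × 421 / (1.55 × 0.7256)).
= √(85,395,640 / 1.1247) ≈ 8713.744.
Maximum inventory = Q*(1 − d/p) = 8713.744 × 0.7256 ≈ 6322.651.

I_max ≈ 6,322.7 bottles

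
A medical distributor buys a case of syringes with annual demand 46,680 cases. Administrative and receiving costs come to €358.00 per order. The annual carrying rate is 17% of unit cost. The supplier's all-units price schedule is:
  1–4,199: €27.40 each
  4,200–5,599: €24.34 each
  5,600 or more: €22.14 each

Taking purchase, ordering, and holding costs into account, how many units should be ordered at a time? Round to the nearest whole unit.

Holding cost per unit per year at price C is H = 0.17·C.
For each price level, check whether its EOQ is feasible; otherwise the best quantity at that price is the breakpoint.
EOQ at €27.40 = 2678.7 (feasible in tier 1): TC = 46,680×€27.40 + (46,680/2678.7)×358 + (2678.7/2)×0.17×€27.40 = €1,291,509.33.
EOQ at €24.34 = 2842.1 < 4200, so use break Q=4200: TC = 46,680×€24.34 + (46,680/4200.0)×358 + (4200.0/2)×0.17×€24.34 = €1,148,859.49.
EOQ at €22.14 = 2979.9 < 5600, so use break Q=5600: TC = 46,680×€22.14 + (46,680/5600.0)×358 + (5600.0/2)×0.17×€22.14 = €1,047,018.03.
Lowest total cost is €1,047,018.03 at Q = 5600.0.

Q* ≈ 5,600 cases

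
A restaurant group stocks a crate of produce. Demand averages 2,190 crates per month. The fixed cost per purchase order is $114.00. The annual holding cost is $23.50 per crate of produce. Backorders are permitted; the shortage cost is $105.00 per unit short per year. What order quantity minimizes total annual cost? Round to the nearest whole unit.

Annual demand D = 2,190 × 12 = 26,280.
With planned backorders, Q* = √(2DS/H) · √((H+B)/B).
√(2DS/H) = √(2 × 26,280 × 114 / 23.5) = 504.947.
√((H+B)/B) = √((23.5+105)/105) = 1.1063.
Q* ≈ 558.603.

Q* ≈ 559 crates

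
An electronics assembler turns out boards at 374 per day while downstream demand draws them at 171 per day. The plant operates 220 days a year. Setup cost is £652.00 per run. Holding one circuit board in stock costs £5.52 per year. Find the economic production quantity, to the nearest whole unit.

Q* ≈ 4,046 boards

Annual demand D = 171 × 220 = 37,620.
Production build-up factor (1 − d/p) = 1 − 171/374 = 0.5428.
Q* = √(2DS / (H(1 − d/p))) = √(2 × 37,620 × 652 / (5.52 × 0.5428)).
= √(49,056,480 / 2.9961) ≈ 4046.378.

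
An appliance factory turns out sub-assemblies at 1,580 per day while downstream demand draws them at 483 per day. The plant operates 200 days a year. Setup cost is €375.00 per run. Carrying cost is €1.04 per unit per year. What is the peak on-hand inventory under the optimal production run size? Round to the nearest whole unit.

Annual demand D = 483 × 200 = 96,600.
Production build-up factor (1 − d/p) = 1 − 483/1,580 = 0.6943.
Q* = √(2DS / (H(1 − d/p))) = √(2 × 96,600 × 375 / (1.04 × 0.6943)).
= √(72,450,000 / 0.7221) ≈ 10016.771.
Maximum inventory = Q*(1 − d/p) = 10016.771 × 0.6943 ≈ 6954.682.

I_max ≈ 6,955 sub-assemblies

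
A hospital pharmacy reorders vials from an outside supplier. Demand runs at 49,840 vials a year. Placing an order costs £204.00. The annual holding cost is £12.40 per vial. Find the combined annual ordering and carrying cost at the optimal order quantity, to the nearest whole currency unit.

EOQ = √(2DS/H) = √(2 × 49,840 × 204 / 12.4) ≈ 1280.58.
At the optimum the two cost components are equal, so total cost = 2·(Q*/2)H = Q*·H.
Minimum total = √(2DSH) = √(2 × 49,840 × 204 × 12.4) ≈ 15879.248.

TC* ≈ £15,879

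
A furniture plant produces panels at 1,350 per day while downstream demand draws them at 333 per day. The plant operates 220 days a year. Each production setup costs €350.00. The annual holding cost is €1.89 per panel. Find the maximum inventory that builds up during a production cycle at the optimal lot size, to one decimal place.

Annual demand D = 333 × 220 = 73,260.
Production build-up factor (1 − d/p) = 1 − 333/1,350 = 0.7533.
Q* = √(2DS / (H(1 − d/p))) = √(2 × 73,260 × 350 / (1.89 × 0.7533)).
= √(51,282,000 / 1.4238) ≈ 6001.475.
Maximum inventory = Q*(1 − d/p) = 6001.475 × 0.7533 ≈ 4521.111.

I_max ≈ 4,521.1 panels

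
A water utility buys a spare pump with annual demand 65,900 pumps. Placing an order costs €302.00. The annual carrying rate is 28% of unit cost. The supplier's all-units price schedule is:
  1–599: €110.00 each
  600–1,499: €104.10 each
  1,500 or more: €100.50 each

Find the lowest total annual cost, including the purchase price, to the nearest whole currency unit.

Holding cost per unit per year at price C is H = 0.28·C.
For each price level, check whether its EOQ is feasible; otherwise the best quantity at that price is the breakpoint.
Tier 1 (€110.00): EOQ = 1136.8 exceeds tier's upper bound 599, so this tier is dominated.
EOQ at €104.10 = 1168.6 (feasible in tier 2): TC = 65,900×€104.10 + (65,900/1168.6)×302 + (1168.6/2)×0.28×€104.10 = €6,894,251.64.
EOQ at €100.50 = 1189.3 < 1500, so use break Q=1500: TC = 65,900×€100.50 + (65,900/1500.0)×302 + (1500.0/2)×0.28×€100.50 = €6,657,322.87.
Lowest total cost among the candidates is at Q = 1500.0.

TC* ≈ €6,657,323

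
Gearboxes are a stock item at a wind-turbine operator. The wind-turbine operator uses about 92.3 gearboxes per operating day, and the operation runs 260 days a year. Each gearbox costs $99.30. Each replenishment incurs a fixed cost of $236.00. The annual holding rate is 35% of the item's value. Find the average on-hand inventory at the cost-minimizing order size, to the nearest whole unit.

Average inventory ≈ 285 gearboxes

Annual demand D = 92.3 × 260 = 23,998.
Holding cost H = 0.35 × $99.30 = $34.7550 per unit per year.
Q* = √(2DS/H) = √(2 × 23,998 × 236 / 34.755) ≈ 570.89.
Average inventory = Q*/2 ≈ 570.89 / 2 = 285.443.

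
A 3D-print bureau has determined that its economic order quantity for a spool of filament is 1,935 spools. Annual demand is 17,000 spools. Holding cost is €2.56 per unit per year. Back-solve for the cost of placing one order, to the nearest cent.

Invert the EOQ relation Q*² = 2DS/H.
From Q* = √(2DS/H): S = Q*²H / (2D) = 1,935² × 2.56 / (2 × 17,000) = 281.9181.

S ≈ €281.92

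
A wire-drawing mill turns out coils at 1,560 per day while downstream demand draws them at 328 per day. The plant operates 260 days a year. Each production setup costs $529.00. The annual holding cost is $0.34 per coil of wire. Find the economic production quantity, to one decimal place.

Annual demand D = 328 × 260 = 85,280.
Production build-up factor (1 − d/p) = 1 − 328/1,560 = 0.7897.
Q* = √(2DS / (H(1 − d/p))) = √(2 × 85,280 × 529 / (0.34 × 0.7897)).
= √(90,226,240 / 0.2685) ≈ 18330.905.

Q* ≈ 18,330.9 coils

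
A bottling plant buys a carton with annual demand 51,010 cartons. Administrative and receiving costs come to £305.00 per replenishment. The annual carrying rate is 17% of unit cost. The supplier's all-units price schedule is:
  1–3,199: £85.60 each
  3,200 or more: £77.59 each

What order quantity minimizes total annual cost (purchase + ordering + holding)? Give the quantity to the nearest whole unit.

Q* ≈ 3,200 cartons

Holding cost per unit per year at price C is H = 0.17·C.
Evaluate total cost at each tier's feasible EOQ or, if the EOQ is below the tier, at the tier's minimum quantity.
EOQ at £85.60 = 1462.3 (feasible in tier 1): TC = 51,010×£85.60 + (51,010/1462.3)×305 + (1462.3/2)×0.17×£85.60 = £4,387,735.13.
EOQ at £77.59 = 1535.9 < 3200, so use break Q=3200: TC = 51,010×£77.59 + (51,010/3200.0)×305 + (3200.0/2)×0.17×£77.59 = £3,983,832.27.
Lowest total cost is £3,983,832.27 at Q = 3200.0.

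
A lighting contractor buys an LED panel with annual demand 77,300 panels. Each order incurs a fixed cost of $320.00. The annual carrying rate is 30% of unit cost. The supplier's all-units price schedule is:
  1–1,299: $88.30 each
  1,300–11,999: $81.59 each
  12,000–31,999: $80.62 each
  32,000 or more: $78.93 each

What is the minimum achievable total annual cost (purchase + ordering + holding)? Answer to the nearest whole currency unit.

Holding cost per unit per year at price C is H = 0.30·C.
Candidates are each tier's EOQ (if it falls in that tier) and each price-break quantity.
Tier 1 ($88.30): EOQ = 1366.6 exceeds tier's upper bound 1299, so this tier is dominated.
EOQ at $81.59 = 1421.7 (feasible in tier 2): TC = 77,300×$81.59 + (77,300/1421.7)×320 + (1421.7/2)×0.30×$81.59 = $6,341,705.36.
EOQ at $80.62 = 1430.2 < 12000, so use break Q=12000: TC = 77,300×$80.62 + (77,300/12000.0)×320 + (12000.0/2)×0.30×$80.62 = $6,379,103.33.
EOQ at $78.93 = 1445.4 < 32000, so use break Q=32000: TC = 77,300×$78.93 + (77,300/32000.0)×320 + (32000.0/2)×0.30×$78.93 = $6,480,926.00.
Lowest total cost among the candidates is at Q = 1421.7.

TC* ≈ $6,341,705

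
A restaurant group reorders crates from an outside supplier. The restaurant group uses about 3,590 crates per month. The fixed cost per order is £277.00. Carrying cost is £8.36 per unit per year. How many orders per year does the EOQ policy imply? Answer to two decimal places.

N ≈ 25.50 orders per year

Annual demand D = 3,590 × 12 = 43,080.
EOQ = √(2DS/H) = √(2 × 43,080 × 277 / 8.36) ≈ 1689.62.
Orders per year = D / Q* = 43,080 / 1689.62 ≈ 25.497.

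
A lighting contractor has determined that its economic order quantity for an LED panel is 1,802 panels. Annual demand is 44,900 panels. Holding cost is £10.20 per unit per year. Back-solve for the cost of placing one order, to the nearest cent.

S ≈ £368.84

Invert the EOQ relation Q*² = 2DS/H.
From Q* = √(2DS/H): S = Q*²H / (2D) = 1,802² × 10.2 / (2 × 44,900) = 368.8361.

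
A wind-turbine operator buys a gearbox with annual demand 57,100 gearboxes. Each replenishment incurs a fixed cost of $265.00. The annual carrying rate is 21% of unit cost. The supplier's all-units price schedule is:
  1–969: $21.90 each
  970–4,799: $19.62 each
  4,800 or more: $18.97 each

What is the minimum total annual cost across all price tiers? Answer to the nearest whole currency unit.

TC* ≈ $1,095,900

Holding cost per unit per year at price C is H = 0.21·C.
Candidates are each tier's EOQ (if it falls in that tier) and each price-break quantity.
Tier 1 ($21.90): EOQ = 2565.2 exceeds tier's upper bound 969, so this tier is dominated.
EOQ at $19.62 = 2710.2 (feasible in tier 2): TC = 57,100×$19.62 + (57,100/2710.2)×265 + (2710.2/2)×0.21×$19.62 = $1,131,468.45.
EOQ at $18.97 = 2756.2 < 4800, so use break Q=4800: TC = 57,100×$18.97 + (57,100/4800.0)×265 + (4800.0/2)×0.21×$18.97 = $1,095,900.28.
Lowest total cost among the candidates is at Q = 4800.0.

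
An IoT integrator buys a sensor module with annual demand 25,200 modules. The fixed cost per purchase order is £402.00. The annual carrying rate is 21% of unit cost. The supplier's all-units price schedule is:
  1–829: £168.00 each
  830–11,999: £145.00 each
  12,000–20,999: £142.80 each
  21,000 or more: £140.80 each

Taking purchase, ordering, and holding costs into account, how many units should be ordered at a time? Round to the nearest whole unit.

Holding cost per unit per year at price C is H = 0.21·C.
Candidates are each tier's EOQ (if it falls in that tier) and each price-break quantity.
EOQ at £168.00 = 757.8 (feasible in tier 1): TC = 25,200×£168.00 + (25,200/757.8)×402 + (757.8/2)×0.21×£168.00 = £4,260,335.76.
EOQ at £145.00 = 815.7 < 830, so use break Q=830: TC = 25,200×£145.00 + (25,200/830.0)×402 + (830.0/2)×0.21×£145.00 = £3,678,842.05.
EOQ at £142.80 = 822.0 < 12000, so use break Q=12000: TC = 25,200×£142.80 + (25,200/12000.0)×402 + (12000.0/2)×0.21×£142.80 = £3,779,332.20.
EOQ at £140.80 = 827.8 < 21000, so use break Q=21000: TC = 25,200×£140.80 + (25,200/21000.0)×402 + (21000.0/2)×0.21×£140.80 = £3,859,106.40.
Lowest total cost is £3,678,842.05 at Q = 830.0.

Q* ≈ 830 modules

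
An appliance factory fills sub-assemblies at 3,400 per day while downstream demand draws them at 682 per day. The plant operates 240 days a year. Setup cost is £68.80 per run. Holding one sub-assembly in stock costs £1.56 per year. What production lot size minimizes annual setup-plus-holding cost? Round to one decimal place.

Annual demand D = 682 × 240 = 163,680.
Production build-up factor (1 − d/p) = 1 − 682/3,400 = 0.7994.
Q* = √(2DS / (H(1 − d/p))) = √(2 × 163,680 × 68.8 / (1.56 × 0.7994)).
= √(22,522,368 / 1.2471) ≈ 4249.712.

Q* ≈ 4,249.7 sub-assemblies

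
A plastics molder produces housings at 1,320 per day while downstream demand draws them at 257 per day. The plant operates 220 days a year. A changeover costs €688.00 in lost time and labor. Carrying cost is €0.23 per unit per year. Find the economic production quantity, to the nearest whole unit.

Q* ≈ 20,495 housings

Annual demand D = 257 × 220 = 56,540.
Production build-up factor (1 − d/p) = 1 − 257/1,320 = 0.8053.
Q* = √(2DS / (H(1 − d/p))) = √(2 × 56,540 × 688 / (0.23 × 0.8053)).
= √(77,799,040 / 0.1852) ≈ 20494.793.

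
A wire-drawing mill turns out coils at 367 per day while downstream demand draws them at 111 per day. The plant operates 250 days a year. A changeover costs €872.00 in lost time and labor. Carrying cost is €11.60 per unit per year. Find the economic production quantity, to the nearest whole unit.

Annual demand D = 111 × 250 = 27,750.
Production build-up factor (1 − d/p) = 1 − 111/367 = 0.6975.
Q* = √(2DS / (H(1 − d/p))) = √(2 × 27,750 × 872 / (11.6 × 0.6975)).
= √(48,396,000 / 8.0916) ≈ 2445.619.

Q* ≈ 2,446 coils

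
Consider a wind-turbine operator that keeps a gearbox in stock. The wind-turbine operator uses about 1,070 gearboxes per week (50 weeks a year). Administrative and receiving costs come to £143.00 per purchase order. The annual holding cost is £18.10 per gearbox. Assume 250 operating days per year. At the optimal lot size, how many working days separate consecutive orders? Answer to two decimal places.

Annual demand D = 1,070 × 50 = 53,500.
Q* = √(2DS/H) = √(2 × 53,500 × 143 / 18.1) ≈ 919.43.
Cycle time = Q*/D × 250 = 919.43 / 53,500 × 250 ≈ 4.296 days.

T ≈ 4.30 days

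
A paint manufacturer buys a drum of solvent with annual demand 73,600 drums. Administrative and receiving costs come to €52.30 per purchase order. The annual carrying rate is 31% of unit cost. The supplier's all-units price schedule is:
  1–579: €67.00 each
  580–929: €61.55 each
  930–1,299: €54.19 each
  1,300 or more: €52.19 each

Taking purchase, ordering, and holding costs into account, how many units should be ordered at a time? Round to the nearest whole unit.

Q* ≈ 1,300 drums

Holding cost per unit per year at price C is H = 0.31·C.
Candidates are each tier's EOQ (if it falls in that tier) and each price-break quantity.
Tier 1 (€67.00): EOQ = 608.8 exceeds tier's upper bound 579, so this tier is dominated.
EOQ at €61.55 = 635.2 (feasible in tier 2): TC = 73,600×€61.55 + (73,600/635.2)×52.3 + (635.2/2)×0.31×€61.55 = €4,542,199.92.
EOQ at €54.19 = 677.0 < 930, so use break Q=930: TC = 73,600×€54.19 + (73,600/930.0)×52.3 + (930.0/2)×0.31×€54.19 = €4,000,334.50.
EOQ at €52.19 = 689.8 < 1300, so use break Q=1300: TC = 73,600×€52.19 + (73,600/1300.0)×52.3 + (1300.0/2)×0.31×€52.19 = €3,854,661.27.
Lowest total cost is €3,854,661.27 at Q = 1300.0.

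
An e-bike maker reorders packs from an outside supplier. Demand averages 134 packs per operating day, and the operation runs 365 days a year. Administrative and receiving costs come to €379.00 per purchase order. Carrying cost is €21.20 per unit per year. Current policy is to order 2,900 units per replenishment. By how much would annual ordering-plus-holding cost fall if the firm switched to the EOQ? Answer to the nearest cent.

Extra cost ≈ €9,096.98 per year

Annual demand D = 134 × 365 = 48,910.
EOQ = √(2DS/H) = √(2 × 48,910 × 379 / 21.2) ≈ 1322.41.
Cost at Q* = (D/Q*)S + (Q*/2)H = √(2DSH) ≈ €28,035.05.
Cost at Q = 2,900: (48,910/2,900)×379 + (2,900/2)×21.2 = €6,392.03 + €30,740.00 = €37,132.03.
Excess = €37,132.03 − €28,035.05 = €9,096.98.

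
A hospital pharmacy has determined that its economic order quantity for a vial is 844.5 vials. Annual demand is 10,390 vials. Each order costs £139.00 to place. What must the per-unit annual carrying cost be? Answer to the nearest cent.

Invert the EOQ relation Q*² = 2DS/H.
From Q* = √(2DS/H): H = 2DS / Q*² = 2 × 10,390 × 139 / 844.5² = 4.0501.

H ≈ £4.05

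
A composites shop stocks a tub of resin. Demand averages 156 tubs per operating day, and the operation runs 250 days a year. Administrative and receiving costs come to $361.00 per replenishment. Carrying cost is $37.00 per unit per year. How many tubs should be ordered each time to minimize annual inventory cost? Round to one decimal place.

Q* ≈ 872.4 tubs

Annual demand D = 156 × 250 = 39,000.
EOQ = √(2DS / H) = √(2 × 39,000 × 361 / 37).
= √(28,158,000 / 37) = √761,027.027 ≈ 872.369.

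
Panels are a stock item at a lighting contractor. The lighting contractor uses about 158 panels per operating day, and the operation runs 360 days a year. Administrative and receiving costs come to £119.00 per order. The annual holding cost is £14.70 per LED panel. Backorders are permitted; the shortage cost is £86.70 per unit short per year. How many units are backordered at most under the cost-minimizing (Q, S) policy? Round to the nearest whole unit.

Annual demand D = 158 × 360 = 56,880.
With planned backorders, Q* = √(2DS/H) · √((H+B)/B).
√(2DS/H) = √(2 × 56,880 × 119 / 14.7) = 959.643.
√((H+B)/B) = √((14.7+86.7)/86.7) = 1.0815.
Q* ≈ 1037.813.
S* = Q* · H/(H+B) = 1037.813 × 14.7/101.4 ≈ 150.452.

S* ≈ 150 panels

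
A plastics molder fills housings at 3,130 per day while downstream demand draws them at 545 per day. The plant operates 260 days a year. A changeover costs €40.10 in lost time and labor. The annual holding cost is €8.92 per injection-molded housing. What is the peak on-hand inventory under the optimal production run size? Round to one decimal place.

I_max ≈ 1,025.8 housings

Annual demand D = 545 × 260 = 141,700.
Production build-up factor (1 − d/p) = 1 − 545/3,130 = 0.8259.
Q* = √(2DS / (H(1 − d/p))) = √(2 × 141,700 × 40.1 / (8.92 × 0.8259)).
= √(11,364,340 / 7.3668) ≈ 1242.029.
Maximum inventory = Q*(1 − d/p) = 1242.029 × 0.8259 ≈ 1025.765.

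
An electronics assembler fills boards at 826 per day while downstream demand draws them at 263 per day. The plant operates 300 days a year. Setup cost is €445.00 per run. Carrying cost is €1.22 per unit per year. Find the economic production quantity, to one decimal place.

Annual demand D = 263 × 300 = 78,900.
Production build-up factor (1 − d/p) = 1 − 263/826 = 0.6816.
Q* = √(2DS / (H(1 − d/p))) = √(2 × 78,900 × 445 / (1.22 × 0.6816)).
= √(70,221,000 / 0.8315) ≈ 9189.448.

Q* ≈ 9,189.4 boards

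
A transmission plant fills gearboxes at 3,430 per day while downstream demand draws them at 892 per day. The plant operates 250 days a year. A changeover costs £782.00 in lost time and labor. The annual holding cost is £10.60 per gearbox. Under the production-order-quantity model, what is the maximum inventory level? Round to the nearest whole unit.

I_max ≈ 4,934 gearboxes

Annual demand D = 892 × 250 = 223,000.
Production build-up factor (1 − d/p) = 1 − 892/3,430 = 0.7399.
Q* = √(2DS / (H(1 − d/p))) = √(2 × 223,000 × 782 / (10.6 × 0.7399)).
= √(348,772,000 / 7.8434) ≈ 6668.361.
Maximum inventory = Q*(1 − d/p) = 6668.361 × 0.7399 ≈ 4934.199.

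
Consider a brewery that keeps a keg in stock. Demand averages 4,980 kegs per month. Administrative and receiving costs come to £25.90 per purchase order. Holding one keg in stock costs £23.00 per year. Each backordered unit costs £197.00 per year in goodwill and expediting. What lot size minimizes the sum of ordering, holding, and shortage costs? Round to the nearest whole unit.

Annual demand D = 4,980 × 12 = 59,760.
With planned backorders, Q* = √(2DS/H) · √((H+B)/B).
√(2DS/H) = √(2 × 59,760 × 25.9 / 23) = 366.865.
√((H+B)/B) = √((23+197)/197) = 1.0568.
Q* ≈ 387.690.

Q* ≈ 388 kegs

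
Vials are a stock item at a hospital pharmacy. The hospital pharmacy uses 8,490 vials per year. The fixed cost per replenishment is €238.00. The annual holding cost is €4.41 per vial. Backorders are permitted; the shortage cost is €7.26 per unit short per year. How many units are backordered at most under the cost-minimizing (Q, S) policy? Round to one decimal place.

With planned backorders, Q* = √(2DS/H) · √((H+B)/B).
√(2DS/H) = √(2 × 8,490 × 238 / 4.41) = 957.278.
√((H+B)/B) = √((4.41+7.26)/7.26) = 1.2678.
Q* ≈ 1213.683.
S* = Q* · H/(H+B) = 1213.683 × 4.41/11.67 ≈ 458.641.

S* ≈ 458.6 vials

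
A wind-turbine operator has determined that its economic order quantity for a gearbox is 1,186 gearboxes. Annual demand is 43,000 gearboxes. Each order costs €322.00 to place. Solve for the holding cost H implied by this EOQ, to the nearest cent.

H ≈ €19.69

Invert the EOQ relation Q*² = 2DS/H.
From Q* = √(2DS/H): H = 2DS / Q*² = 2 × 43,000 × 322 / 1,186² = 19.6872.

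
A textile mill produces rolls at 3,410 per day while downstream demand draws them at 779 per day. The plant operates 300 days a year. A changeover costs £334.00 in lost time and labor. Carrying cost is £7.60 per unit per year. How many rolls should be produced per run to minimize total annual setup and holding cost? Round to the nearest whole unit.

Q* ≈ 5,160 rolls

Annual demand D = 779 × 300 = 233,700.
Production build-up factor (1 − d/p) = 1 − 779/3,410 = 0.7716.
Q* = √(2DS / (H(1 − d/p))) = √(2 × 233,700 × 334 / (7.6 × 0.7716)).
= √(156,111,600 / 5.8638) ≈ 5159.737.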